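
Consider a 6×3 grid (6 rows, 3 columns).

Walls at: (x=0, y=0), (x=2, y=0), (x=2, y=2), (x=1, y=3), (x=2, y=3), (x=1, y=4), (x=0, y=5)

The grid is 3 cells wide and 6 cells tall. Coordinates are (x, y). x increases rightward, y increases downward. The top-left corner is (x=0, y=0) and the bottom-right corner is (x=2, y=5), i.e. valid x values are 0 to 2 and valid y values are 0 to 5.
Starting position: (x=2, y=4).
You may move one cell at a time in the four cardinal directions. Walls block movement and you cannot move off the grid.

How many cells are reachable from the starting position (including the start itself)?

Answer: Reachable cells: 3

Derivation:
BFS flood-fill from (x=2, y=4):
  Distance 0: (x=2, y=4)
  Distance 1: (x=2, y=5)
  Distance 2: (x=1, y=5)
Total reachable: 3 (grid has 11 open cells total)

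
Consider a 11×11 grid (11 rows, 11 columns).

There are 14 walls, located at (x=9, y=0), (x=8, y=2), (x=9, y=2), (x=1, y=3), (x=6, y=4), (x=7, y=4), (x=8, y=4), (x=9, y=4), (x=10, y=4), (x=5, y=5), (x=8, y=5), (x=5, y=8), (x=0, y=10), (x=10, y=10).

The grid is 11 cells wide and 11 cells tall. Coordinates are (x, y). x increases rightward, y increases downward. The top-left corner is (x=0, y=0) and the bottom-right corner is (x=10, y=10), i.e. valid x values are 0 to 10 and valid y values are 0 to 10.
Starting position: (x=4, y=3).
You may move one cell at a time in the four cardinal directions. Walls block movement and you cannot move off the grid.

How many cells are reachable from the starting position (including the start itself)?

Answer: Reachable cells: 107

Derivation:
BFS flood-fill from (x=4, y=3):
  Distance 0: (x=4, y=3)
  Distance 1: (x=4, y=2), (x=3, y=3), (x=5, y=3), (x=4, y=4)
  Distance 2: (x=4, y=1), (x=3, y=2), (x=5, y=2), (x=2, y=3), (x=6, y=3), (x=3, y=4), (x=5, y=4), (x=4, y=5)
  Distance 3: (x=4, y=0), (x=3, y=1), (x=5, y=1), (x=2, y=2), (x=6, y=2), (x=7, y=3), (x=2, y=4), (x=3, y=5), (x=4, y=6)
  Distance 4: (x=3, y=0), (x=5, y=0), (x=2, y=1), (x=6, y=1), (x=1, y=2), (x=7, y=2), (x=8, y=3), (x=1, y=4), (x=2, y=5), (x=3, y=6), (x=5, y=6), (x=4, y=7)
  Distance 5: (x=2, y=0), (x=6, y=0), (x=1, y=1), (x=7, y=1), (x=0, y=2), (x=9, y=3), (x=0, y=4), (x=1, y=5), (x=2, y=6), (x=6, y=6), (x=3, y=7), (x=5, y=7), (x=4, y=8)
  Distance 6: (x=1, y=0), (x=7, y=0), (x=0, y=1), (x=8, y=1), (x=0, y=3), (x=10, y=3), (x=0, y=5), (x=6, y=5), (x=1, y=6), (x=7, y=6), (x=2, y=7), (x=6, y=7), (x=3, y=8), (x=4, y=9)
  Distance 7: (x=0, y=0), (x=8, y=0), (x=9, y=1), (x=10, y=2), (x=7, y=5), (x=0, y=6), (x=8, y=6), (x=1, y=7), (x=7, y=7), (x=2, y=8), (x=6, y=8), (x=3, y=9), (x=5, y=9), (x=4, y=10)
  Distance 8: (x=10, y=1), (x=9, y=6), (x=0, y=7), (x=8, y=7), (x=1, y=8), (x=7, y=8), (x=2, y=9), (x=6, y=9), (x=3, y=10), (x=5, y=10)
  Distance 9: (x=10, y=0), (x=9, y=5), (x=10, y=6), (x=9, y=7), (x=0, y=8), (x=8, y=8), (x=1, y=9), (x=7, y=9), (x=2, y=10), (x=6, y=10)
  Distance 10: (x=10, y=5), (x=10, y=7), (x=9, y=8), (x=0, y=9), (x=8, y=9), (x=1, y=10), (x=7, y=10)
  Distance 11: (x=10, y=8), (x=9, y=9), (x=8, y=10)
  Distance 12: (x=10, y=9), (x=9, y=10)
Total reachable: 107 (grid has 107 open cells total)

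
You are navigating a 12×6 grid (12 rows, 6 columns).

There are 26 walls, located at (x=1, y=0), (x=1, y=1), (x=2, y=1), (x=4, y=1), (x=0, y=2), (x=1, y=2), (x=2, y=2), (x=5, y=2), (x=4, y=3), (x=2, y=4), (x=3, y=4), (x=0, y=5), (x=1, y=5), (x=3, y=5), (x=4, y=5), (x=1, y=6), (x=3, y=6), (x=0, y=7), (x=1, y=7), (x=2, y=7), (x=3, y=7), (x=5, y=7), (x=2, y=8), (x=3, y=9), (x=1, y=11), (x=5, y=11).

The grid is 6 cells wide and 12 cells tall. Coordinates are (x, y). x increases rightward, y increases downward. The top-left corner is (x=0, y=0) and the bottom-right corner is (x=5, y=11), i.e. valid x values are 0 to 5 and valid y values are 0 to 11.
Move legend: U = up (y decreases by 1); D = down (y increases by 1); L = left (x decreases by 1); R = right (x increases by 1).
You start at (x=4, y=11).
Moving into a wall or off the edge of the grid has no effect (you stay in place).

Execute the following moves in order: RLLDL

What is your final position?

Answer: Final position: (x=2, y=11)

Derivation:
Start: (x=4, y=11)
  R (right): blocked, stay at (x=4, y=11)
  L (left): (x=4, y=11) -> (x=3, y=11)
  L (left): (x=3, y=11) -> (x=2, y=11)
  D (down): blocked, stay at (x=2, y=11)
  L (left): blocked, stay at (x=2, y=11)
Final: (x=2, y=11)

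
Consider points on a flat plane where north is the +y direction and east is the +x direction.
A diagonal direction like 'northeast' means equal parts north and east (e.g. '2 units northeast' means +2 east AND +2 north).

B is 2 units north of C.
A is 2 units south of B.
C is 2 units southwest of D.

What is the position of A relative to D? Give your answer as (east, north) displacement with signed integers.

Answer: A is at (east=-2, north=-2) relative to D.

Derivation:
Place D at the origin (east=0, north=0).
  C is 2 units southwest of D: delta (east=-2, north=-2); C at (east=-2, north=-2).
  B is 2 units north of C: delta (east=+0, north=+2); B at (east=-2, north=0).
  A is 2 units south of B: delta (east=+0, north=-2); A at (east=-2, north=-2).
Therefore A relative to D: (east=-2, north=-2).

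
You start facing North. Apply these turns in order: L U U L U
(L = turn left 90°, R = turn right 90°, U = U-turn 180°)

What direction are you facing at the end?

Answer: Final heading: North

Derivation:
Start: North
  L (left (90° counter-clockwise)) -> West
  U (U-turn (180°)) -> East
  U (U-turn (180°)) -> West
  L (left (90° counter-clockwise)) -> South
  U (U-turn (180°)) -> North
Final: North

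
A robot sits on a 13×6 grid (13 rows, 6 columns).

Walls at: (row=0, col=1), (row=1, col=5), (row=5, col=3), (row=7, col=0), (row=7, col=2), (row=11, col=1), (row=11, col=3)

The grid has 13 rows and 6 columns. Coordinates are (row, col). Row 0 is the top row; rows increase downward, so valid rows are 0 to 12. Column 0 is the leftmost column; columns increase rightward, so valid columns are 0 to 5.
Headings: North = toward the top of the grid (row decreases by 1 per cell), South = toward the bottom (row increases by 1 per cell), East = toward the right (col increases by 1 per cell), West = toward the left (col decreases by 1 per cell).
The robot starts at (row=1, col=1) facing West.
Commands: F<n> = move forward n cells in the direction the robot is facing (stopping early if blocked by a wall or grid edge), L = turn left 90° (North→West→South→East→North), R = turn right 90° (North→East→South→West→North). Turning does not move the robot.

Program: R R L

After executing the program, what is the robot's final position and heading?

Start: (row=1, col=1), facing West
  R: turn right, now facing North
  R: turn right, now facing East
  L: turn left, now facing North
Final: (row=1, col=1), facing North

Answer: Final position: (row=1, col=1), facing North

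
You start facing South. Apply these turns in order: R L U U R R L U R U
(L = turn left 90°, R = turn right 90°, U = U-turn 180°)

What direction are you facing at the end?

Answer: Final heading: North

Derivation:
Start: South
  R (right (90° clockwise)) -> West
  L (left (90° counter-clockwise)) -> South
  U (U-turn (180°)) -> North
  U (U-turn (180°)) -> South
  R (right (90° clockwise)) -> West
  R (right (90° clockwise)) -> North
  L (left (90° counter-clockwise)) -> West
  U (U-turn (180°)) -> East
  R (right (90° clockwise)) -> South
  U (U-turn (180°)) -> North
Final: North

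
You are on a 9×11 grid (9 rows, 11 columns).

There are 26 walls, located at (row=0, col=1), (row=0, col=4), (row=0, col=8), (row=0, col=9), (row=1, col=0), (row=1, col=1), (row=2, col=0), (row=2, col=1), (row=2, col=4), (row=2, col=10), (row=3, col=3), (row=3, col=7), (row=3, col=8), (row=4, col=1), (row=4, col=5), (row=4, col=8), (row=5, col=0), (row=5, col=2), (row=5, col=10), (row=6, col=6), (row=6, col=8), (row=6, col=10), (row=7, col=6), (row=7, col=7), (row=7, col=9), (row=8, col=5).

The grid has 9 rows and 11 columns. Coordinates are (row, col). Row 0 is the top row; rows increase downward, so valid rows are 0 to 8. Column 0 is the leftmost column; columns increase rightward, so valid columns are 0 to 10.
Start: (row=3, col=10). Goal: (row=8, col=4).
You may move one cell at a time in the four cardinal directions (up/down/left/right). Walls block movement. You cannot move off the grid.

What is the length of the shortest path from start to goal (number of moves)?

Answer: Shortest path length: 11

Derivation:
BFS from (row=3, col=10) until reaching (row=8, col=4):
  Distance 0: (row=3, col=10)
  Distance 1: (row=3, col=9), (row=4, col=10)
  Distance 2: (row=2, col=9), (row=4, col=9)
  Distance 3: (row=1, col=9), (row=2, col=8), (row=5, col=9)
  Distance 4: (row=1, col=8), (row=1, col=10), (row=2, col=7), (row=5, col=8), (row=6, col=9)
  Distance 5: (row=0, col=10), (row=1, col=7), (row=2, col=6), (row=5, col=7)
  Distance 6: (row=0, col=7), (row=1, col=6), (row=2, col=5), (row=3, col=6), (row=4, col=7), (row=5, col=6), (row=6, col=7)
  Distance 7: (row=0, col=6), (row=1, col=5), (row=3, col=5), (row=4, col=6), (row=5, col=5)
  Distance 8: (row=0, col=5), (row=1, col=4), (row=3, col=4), (row=5, col=4), (row=6, col=5)
  Distance 9: (row=1, col=3), (row=4, col=4), (row=5, col=3), (row=6, col=4), (row=7, col=5)
  Distance 10: (row=0, col=3), (row=1, col=2), (row=2, col=3), (row=4, col=3), (row=6, col=3), (row=7, col=4)
  Distance 11: (row=0, col=2), (row=2, col=2), (row=4, col=2), (row=6, col=2), (row=7, col=3), (row=8, col=4)  <- goal reached here
One shortest path (11 moves): (row=3, col=10) -> (row=3, col=9) -> (row=4, col=9) -> (row=5, col=9) -> (row=5, col=8) -> (row=5, col=7) -> (row=5, col=6) -> (row=5, col=5) -> (row=5, col=4) -> (row=6, col=4) -> (row=7, col=4) -> (row=8, col=4)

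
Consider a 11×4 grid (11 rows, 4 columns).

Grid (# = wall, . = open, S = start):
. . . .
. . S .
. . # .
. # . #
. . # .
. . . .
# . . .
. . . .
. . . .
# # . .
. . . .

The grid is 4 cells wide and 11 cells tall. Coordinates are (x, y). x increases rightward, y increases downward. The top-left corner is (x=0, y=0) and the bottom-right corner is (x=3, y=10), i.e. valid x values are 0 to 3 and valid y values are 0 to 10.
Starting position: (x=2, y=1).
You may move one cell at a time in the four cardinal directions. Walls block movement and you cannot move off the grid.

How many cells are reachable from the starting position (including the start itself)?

BFS flood-fill from (x=2, y=1):
  Distance 0: (x=2, y=1)
  Distance 1: (x=2, y=0), (x=1, y=1), (x=3, y=1)
  Distance 2: (x=1, y=0), (x=3, y=0), (x=0, y=1), (x=1, y=2), (x=3, y=2)
  Distance 3: (x=0, y=0), (x=0, y=2)
  Distance 4: (x=0, y=3)
  Distance 5: (x=0, y=4)
  Distance 6: (x=1, y=4), (x=0, y=5)
  Distance 7: (x=1, y=5)
  Distance 8: (x=2, y=5), (x=1, y=6)
  Distance 9: (x=3, y=5), (x=2, y=6), (x=1, y=7)
  Distance 10: (x=3, y=4), (x=3, y=6), (x=0, y=7), (x=2, y=7), (x=1, y=8)
  Distance 11: (x=3, y=7), (x=0, y=8), (x=2, y=8)
  Distance 12: (x=3, y=8), (x=2, y=9)
  Distance 13: (x=3, y=9), (x=2, y=10)
  Distance 14: (x=1, y=10), (x=3, y=10)
  Distance 15: (x=0, y=10)
Total reachable: 36 (grid has 37 open cells total)

Answer: Reachable cells: 36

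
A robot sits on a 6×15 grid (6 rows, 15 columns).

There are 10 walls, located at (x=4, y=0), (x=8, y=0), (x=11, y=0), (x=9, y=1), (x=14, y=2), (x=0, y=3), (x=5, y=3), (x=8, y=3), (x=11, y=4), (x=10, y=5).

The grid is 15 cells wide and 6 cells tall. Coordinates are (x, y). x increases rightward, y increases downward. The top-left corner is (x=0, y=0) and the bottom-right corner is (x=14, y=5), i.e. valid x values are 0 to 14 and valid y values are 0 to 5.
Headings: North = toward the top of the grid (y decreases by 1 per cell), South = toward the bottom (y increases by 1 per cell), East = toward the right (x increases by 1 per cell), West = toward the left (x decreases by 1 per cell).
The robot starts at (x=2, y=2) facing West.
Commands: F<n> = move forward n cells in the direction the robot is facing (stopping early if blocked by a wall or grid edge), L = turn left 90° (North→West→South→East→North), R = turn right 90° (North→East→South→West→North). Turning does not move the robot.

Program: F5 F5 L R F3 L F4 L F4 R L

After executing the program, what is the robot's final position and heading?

Answer: Final position: (x=4, y=2), facing East

Derivation:
Start: (x=2, y=2), facing West
  F5: move forward 2/5 (blocked), now at (x=0, y=2)
  F5: move forward 0/5 (blocked), now at (x=0, y=2)
  L: turn left, now facing South
  R: turn right, now facing West
  F3: move forward 0/3 (blocked), now at (x=0, y=2)
  L: turn left, now facing South
  F4: move forward 0/4 (blocked), now at (x=0, y=2)
  L: turn left, now facing East
  F4: move forward 4, now at (x=4, y=2)
  R: turn right, now facing South
  L: turn left, now facing East
Final: (x=4, y=2), facing East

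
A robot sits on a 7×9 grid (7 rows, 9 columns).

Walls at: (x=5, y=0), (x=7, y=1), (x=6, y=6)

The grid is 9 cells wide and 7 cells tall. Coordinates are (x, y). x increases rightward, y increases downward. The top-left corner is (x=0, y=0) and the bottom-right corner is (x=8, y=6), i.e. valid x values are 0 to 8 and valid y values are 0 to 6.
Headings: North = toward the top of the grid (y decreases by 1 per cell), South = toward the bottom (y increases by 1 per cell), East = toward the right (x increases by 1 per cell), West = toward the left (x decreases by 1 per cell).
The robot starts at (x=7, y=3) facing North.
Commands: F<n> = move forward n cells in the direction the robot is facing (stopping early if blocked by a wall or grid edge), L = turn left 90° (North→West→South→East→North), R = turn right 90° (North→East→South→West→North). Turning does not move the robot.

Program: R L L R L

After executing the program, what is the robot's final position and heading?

Answer: Final position: (x=7, y=3), facing West

Derivation:
Start: (x=7, y=3), facing North
  R: turn right, now facing East
  L: turn left, now facing North
  L: turn left, now facing West
  R: turn right, now facing North
  L: turn left, now facing West
Final: (x=7, y=3), facing West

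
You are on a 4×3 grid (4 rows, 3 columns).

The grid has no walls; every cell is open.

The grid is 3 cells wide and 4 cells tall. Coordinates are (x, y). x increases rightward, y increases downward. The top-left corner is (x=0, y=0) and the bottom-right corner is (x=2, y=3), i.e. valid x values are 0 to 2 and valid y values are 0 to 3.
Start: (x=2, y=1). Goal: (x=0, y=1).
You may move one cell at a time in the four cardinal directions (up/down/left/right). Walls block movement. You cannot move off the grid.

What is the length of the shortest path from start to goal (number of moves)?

BFS from (x=2, y=1) until reaching (x=0, y=1):
  Distance 0: (x=2, y=1)
  Distance 1: (x=2, y=0), (x=1, y=1), (x=2, y=2)
  Distance 2: (x=1, y=0), (x=0, y=1), (x=1, y=2), (x=2, y=3)  <- goal reached here
One shortest path (2 moves): (x=2, y=1) -> (x=1, y=1) -> (x=0, y=1)

Answer: Shortest path length: 2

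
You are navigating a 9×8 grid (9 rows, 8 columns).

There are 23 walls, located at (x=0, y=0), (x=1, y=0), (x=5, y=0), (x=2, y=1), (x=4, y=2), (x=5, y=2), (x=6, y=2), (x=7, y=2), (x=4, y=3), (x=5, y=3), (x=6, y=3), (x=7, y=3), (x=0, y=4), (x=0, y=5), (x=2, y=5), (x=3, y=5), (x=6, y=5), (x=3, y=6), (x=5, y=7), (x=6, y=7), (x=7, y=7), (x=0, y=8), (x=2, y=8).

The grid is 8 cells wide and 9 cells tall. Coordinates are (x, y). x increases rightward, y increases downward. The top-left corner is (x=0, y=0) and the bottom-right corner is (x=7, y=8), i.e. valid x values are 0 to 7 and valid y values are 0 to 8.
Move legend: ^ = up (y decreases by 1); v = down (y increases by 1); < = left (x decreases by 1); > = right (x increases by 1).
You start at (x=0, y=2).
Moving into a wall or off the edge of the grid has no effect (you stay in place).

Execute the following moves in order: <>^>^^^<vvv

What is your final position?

Start: (x=0, y=2)
  < (left): blocked, stay at (x=0, y=2)
  > (right): (x=0, y=2) -> (x=1, y=2)
  ^ (up): (x=1, y=2) -> (x=1, y=1)
  > (right): blocked, stay at (x=1, y=1)
  [×3]^ (up): blocked, stay at (x=1, y=1)
  < (left): (x=1, y=1) -> (x=0, y=1)
  v (down): (x=0, y=1) -> (x=0, y=2)
  v (down): (x=0, y=2) -> (x=0, y=3)
  v (down): blocked, stay at (x=0, y=3)
Final: (x=0, y=3)

Answer: Final position: (x=0, y=3)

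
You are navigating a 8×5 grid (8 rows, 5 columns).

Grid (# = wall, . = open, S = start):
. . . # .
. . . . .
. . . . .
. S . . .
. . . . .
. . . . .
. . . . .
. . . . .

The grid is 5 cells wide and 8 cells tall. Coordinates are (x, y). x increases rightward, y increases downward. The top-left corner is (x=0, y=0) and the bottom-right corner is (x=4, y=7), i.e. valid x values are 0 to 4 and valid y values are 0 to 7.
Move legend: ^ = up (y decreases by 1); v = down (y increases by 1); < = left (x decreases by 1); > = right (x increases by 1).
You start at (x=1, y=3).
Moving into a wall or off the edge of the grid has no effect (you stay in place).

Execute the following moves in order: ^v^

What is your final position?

Answer: Final position: (x=1, y=2)

Derivation:
Start: (x=1, y=3)
  ^ (up): (x=1, y=3) -> (x=1, y=2)
  v (down): (x=1, y=2) -> (x=1, y=3)
  ^ (up): (x=1, y=3) -> (x=1, y=2)
Final: (x=1, y=2)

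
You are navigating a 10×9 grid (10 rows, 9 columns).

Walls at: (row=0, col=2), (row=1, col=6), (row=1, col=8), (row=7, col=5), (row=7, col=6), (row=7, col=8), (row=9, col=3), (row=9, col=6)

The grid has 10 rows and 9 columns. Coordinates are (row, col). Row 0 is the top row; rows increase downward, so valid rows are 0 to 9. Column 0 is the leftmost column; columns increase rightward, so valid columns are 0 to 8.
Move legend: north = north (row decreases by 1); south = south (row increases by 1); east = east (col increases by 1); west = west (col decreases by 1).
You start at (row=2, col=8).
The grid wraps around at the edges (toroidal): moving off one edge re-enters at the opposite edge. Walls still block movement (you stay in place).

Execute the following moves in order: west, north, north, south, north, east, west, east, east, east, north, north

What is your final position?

Start: (row=2, col=8)
  west (west): (row=2, col=8) -> (row=2, col=7)
  north (north): (row=2, col=7) -> (row=1, col=7)
  north (north): (row=1, col=7) -> (row=0, col=7)
  south (south): (row=0, col=7) -> (row=1, col=7)
  north (north): (row=1, col=7) -> (row=0, col=7)
  east (east): (row=0, col=7) -> (row=0, col=8)
  west (west): (row=0, col=8) -> (row=0, col=7)
  east (east): (row=0, col=7) -> (row=0, col=8)
  east (east): (row=0, col=8) -> (row=0, col=0)
  east (east): (row=0, col=0) -> (row=0, col=1)
  north (north): (row=0, col=1) -> (row=9, col=1)
  north (north): (row=9, col=1) -> (row=8, col=1)
Final: (row=8, col=1)

Answer: Final position: (row=8, col=1)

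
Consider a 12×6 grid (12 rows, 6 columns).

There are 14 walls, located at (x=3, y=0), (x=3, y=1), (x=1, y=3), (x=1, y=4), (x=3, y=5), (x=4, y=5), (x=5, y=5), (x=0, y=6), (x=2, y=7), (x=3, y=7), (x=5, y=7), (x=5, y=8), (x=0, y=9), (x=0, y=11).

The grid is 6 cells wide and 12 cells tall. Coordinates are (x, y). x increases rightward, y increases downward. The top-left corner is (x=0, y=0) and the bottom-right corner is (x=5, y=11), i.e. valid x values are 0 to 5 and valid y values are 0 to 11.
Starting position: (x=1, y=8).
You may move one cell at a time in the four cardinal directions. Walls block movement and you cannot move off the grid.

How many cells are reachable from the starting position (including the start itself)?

Answer: Reachable cells: 58

Derivation:
BFS flood-fill from (x=1, y=8):
  Distance 0: (x=1, y=8)
  Distance 1: (x=1, y=7), (x=0, y=8), (x=2, y=8), (x=1, y=9)
  Distance 2: (x=1, y=6), (x=0, y=7), (x=3, y=8), (x=2, y=9), (x=1, y=10)
  Distance 3: (x=1, y=5), (x=2, y=6), (x=4, y=8), (x=3, y=9), (x=0, y=10), (x=2, y=10), (x=1, y=11)
  Distance 4: (x=0, y=5), (x=2, y=5), (x=3, y=6), (x=4, y=7), (x=4, y=9), (x=3, y=10), (x=2, y=11)
  Distance 5: (x=0, y=4), (x=2, y=4), (x=4, y=6), (x=5, y=9), (x=4, y=10), (x=3, y=11)
  Distance 6: (x=0, y=3), (x=2, y=3), (x=3, y=4), (x=5, y=6), (x=5, y=10), (x=4, y=11)
  Distance 7: (x=0, y=2), (x=2, y=2), (x=3, y=3), (x=4, y=4), (x=5, y=11)
  Distance 8: (x=0, y=1), (x=2, y=1), (x=1, y=2), (x=3, y=2), (x=4, y=3), (x=5, y=4)
  Distance 9: (x=0, y=0), (x=2, y=0), (x=1, y=1), (x=4, y=2), (x=5, y=3)
  Distance 10: (x=1, y=0), (x=4, y=1), (x=5, y=2)
  Distance 11: (x=4, y=0), (x=5, y=1)
  Distance 12: (x=5, y=0)
Total reachable: 58 (grid has 58 open cells total)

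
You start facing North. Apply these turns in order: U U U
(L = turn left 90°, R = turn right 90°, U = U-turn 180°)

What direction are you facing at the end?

Answer: Final heading: South

Derivation:
Start: North
  U (U-turn (180°)) -> South
  U (U-turn (180°)) -> North
  U (U-turn (180°)) -> South
Final: South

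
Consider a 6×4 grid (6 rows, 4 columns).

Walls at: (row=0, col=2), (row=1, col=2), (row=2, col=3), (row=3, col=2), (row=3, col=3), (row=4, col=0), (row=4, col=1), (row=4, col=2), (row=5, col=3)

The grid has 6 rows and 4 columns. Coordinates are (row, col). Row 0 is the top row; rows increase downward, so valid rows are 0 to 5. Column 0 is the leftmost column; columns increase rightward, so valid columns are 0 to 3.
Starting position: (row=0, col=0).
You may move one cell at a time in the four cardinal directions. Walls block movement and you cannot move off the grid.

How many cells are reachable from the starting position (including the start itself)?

Answer: Reachable cells: 9

Derivation:
BFS flood-fill from (row=0, col=0):
  Distance 0: (row=0, col=0)
  Distance 1: (row=0, col=1), (row=1, col=0)
  Distance 2: (row=1, col=1), (row=2, col=0)
  Distance 3: (row=2, col=1), (row=3, col=0)
  Distance 4: (row=2, col=2), (row=3, col=1)
Total reachable: 9 (grid has 15 open cells total)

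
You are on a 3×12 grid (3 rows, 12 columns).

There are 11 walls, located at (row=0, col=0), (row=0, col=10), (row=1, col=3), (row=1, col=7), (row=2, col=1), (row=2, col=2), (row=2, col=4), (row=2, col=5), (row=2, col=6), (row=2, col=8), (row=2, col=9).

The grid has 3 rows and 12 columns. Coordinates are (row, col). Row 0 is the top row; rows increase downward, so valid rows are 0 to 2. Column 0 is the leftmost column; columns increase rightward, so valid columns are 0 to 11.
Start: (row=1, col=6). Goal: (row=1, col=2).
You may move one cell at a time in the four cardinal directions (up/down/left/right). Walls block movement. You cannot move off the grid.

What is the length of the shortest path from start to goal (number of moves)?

Answer: Shortest path length: 6

Derivation:
BFS from (row=1, col=6) until reaching (row=1, col=2):
  Distance 0: (row=1, col=6)
  Distance 1: (row=0, col=6), (row=1, col=5)
  Distance 2: (row=0, col=5), (row=0, col=7), (row=1, col=4)
  Distance 3: (row=0, col=4), (row=0, col=8)
  Distance 4: (row=0, col=3), (row=0, col=9), (row=1, col=8)
  Distance 5: (row=0, col=2), (row=1, col=9)
  Distance 6: (row=0, col=1), (row=1, col=2), (row=1, col=10)  <- goal reached here
One shortest path (6 moves): (row=1, col=6) -> (row=1, col=5) -> (row=1, col=4) -> (row=0, col=4) -> (row=0, col=3) -> (row=0, col=2) -> (row=1, col=2)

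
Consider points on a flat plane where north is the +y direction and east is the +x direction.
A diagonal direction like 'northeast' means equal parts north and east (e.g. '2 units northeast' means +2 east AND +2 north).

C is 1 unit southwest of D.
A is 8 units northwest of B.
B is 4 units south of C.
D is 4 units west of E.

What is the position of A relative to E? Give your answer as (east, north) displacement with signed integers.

Answer: A is at (east=-13, north=3) relative to E.

Derivation:
Place E at the origin (east=0, north=0).
  D is 4 units west of E: delta (east=-4, north=+0); D at (east=-4, north=0).
  C is 1 unit southwest of D: delta (east=-1, north=-1); C at (east=-5, north=-1).
  B is 4 units south of C: delta (east=+0, north=-4); B at (east=-5, north=-5).
  A is 8 units northwest of B: delta (east=-8, north=+8); A at (east=-13, north=3).
Therefore A relative to E: (east=-13, north=3).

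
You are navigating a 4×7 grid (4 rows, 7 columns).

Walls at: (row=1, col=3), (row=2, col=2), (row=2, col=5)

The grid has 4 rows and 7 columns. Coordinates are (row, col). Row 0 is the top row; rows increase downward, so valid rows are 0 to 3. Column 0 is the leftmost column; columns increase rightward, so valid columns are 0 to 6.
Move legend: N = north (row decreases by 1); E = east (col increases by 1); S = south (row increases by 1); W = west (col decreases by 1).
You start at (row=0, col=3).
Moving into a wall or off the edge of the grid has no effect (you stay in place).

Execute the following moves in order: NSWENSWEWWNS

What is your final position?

Answer: Final position: (row=1, col=1)

Derivation:
Start: (row=0, col=3)
  N (north): blocked, stay at (row=0, col=3)
  S (south): blocked, stay at (row=0, col=3)
  W (west): (row=0, col=3) -> (row=0, col=2)
  E (east): (row=0, col=2) -> (row=0, col=3)
  N (north): blocked, stay at (row=0, col=3)
  S (south): blocked, stay at (row=0, col=3)
  W (west): (row=0, col=3) -> (row=0, col=2)
  E (east): (row=0, col=2) -> (row=0, col=3)
  W (west): (row=0, col=3) -> (row=0, col=2)
  W (west): (row=0, col=2) -> (row=0, col=1)
  N (north): blocked, stay at (row=0, col=1)
  S (south): (row=0, col=1) -> (row=1, col=1)
Final: (row=1, col=1)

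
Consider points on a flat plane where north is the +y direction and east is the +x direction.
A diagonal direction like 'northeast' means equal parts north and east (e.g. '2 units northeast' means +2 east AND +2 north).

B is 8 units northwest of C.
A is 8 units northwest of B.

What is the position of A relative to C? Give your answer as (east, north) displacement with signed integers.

Answer: A is at (east=-16, north=16) relative to C.

Derivation:
Place C at the origin (east=0, north=0).
  B is 8 units northwest of C: delta (east=-8, north=+8); B at (east=-8, north=8).
  A is 8 units northwest of B: delta (east=-8, north=+8); A at (east=-16, north=16).
Therefore A relative to C: (east=-16, north=16).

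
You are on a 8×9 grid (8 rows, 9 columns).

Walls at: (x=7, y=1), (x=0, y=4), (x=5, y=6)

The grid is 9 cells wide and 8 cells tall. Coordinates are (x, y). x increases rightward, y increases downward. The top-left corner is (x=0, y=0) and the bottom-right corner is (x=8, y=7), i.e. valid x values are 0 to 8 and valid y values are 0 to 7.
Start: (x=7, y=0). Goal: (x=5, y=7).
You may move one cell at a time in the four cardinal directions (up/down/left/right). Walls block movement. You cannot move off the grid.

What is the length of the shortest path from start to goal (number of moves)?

Answer: Shortest path length: 9

Derivation:
BFS from (x=7, y=0) until reaching (x=5, y=7):
  Distance 0: (x=7, y=0)
  Distance 1: (x=6, y=0), (x=8, y=0)
  Distance 2: (x=5, y=0), (x=6, y=1), (x=8, y=1)
  Distance 3: (x=4, y=0), (x=5, y=1), (x=6, y=2), (x=8, y=2)
  Distance 4: (x=3, y=0), (x=4, y=1), (x=5, y=2), (x=7, y=2), (x=6, y=3), (x=8, y=3)
  Distance 5: (x=2, y=0), (x=3, y=1), (x=4, y=2), (x=5, y=3), (x=7, y=3), (x=6, y=4), (x=8, y=4)
  Distance 6: (x=1, y=0), (x=2, y=1), (x=3, y=2), (x=4, y=3), (x=5, y=4), (x=7, y=4), (x=6, y=5), (x=8, y=5)
  Distance 7: (x=0, y=0), (x=1, y=1), (x=2, y=2), (x=3, y=3), (x=4, y=4), (x=5, y=5), (x=7, y=5), (x=6, y=6), (x=8, y=6)
  Distance 8: (x=0, y=1), (x=1, y=2), (x=2, y=3), (x=3, y=4), (x=4, y=5), (x=7, y=6), (x=6, y=7), (x=8, y=7)
  Distance 9: (x=0, y=2), (x=1, y=3), (x=2, y=4), (x=3, y=5), (x=4, y=6), (x=5, y=7), (x=7, y=7)  <- goal reached here
One shortest path (9 moves): (x=7, y=0) -> (x=6, y=0) -> (x=6, y=1) -> (x=6, y=2) -> (x=6, y=3) -> (x=6, y=4) -> (x=6, y=5) -> (x=6, y=6) -> (x=6, y=7) -> (x=5, y=7)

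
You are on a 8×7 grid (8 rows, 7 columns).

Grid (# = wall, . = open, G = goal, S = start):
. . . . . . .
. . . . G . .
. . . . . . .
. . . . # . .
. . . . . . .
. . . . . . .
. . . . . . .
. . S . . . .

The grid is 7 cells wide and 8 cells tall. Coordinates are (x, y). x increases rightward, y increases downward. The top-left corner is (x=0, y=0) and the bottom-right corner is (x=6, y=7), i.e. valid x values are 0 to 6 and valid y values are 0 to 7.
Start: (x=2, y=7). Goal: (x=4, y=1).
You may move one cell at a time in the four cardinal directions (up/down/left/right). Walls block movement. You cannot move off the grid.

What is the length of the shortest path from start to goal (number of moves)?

BFS from (x=2, y=7) until reaching (x=4, y=1):
  Distance 0: (x=2, y=7)
  Distance 1: (x=2, y=6), (x=1, y=7), (x=3, y=7)
  Distance 2: (x=2, y=5), (x=1, y=6), (x=3, y=6), (x=0, y=7), (x=4, y=7)
  Distance 3: (x=2, y=4), (x=1, y=5), (x=3, y=5), (x=0, y=6), (x=4, y=6), (x=5, y=7)
  Distance 4: (x=2, y=3), (x=1, y=4), (x=3, y=4), (x=0, y=5), (x=4, y=5), (x=5, y=6), (x=6, y=7)
  Distance 5: (x=2, y=2), (x=1, y=3), (x=3, y=3), (x=0, y=4), (x=4, y=4), (x=5, y=5), (x=6, y=6)
  Distance 6: (x=2, y=1), (x=1, y=2), (x=3, y=2), (x=0, y=3), (x=5, y=4), (x=6, y=5)
  Distance 7: (x=2, y=0), (x=1, y=1), (x=3, y=1), (x=0, y=2), (x=4, y=2), (x=5, y=3), (x=6, y=4)
  Distance 8: (x=1, y=0), (x=3, y=0), (x=0, y=1), (x=4, y=1), (x=5, y=2), (x=6, y=3)  <- goal reached here
One shortest path (8 moves): (x=2, y=7) -> (x=3, y=7) -> (x=3, y=6) -> (x=3, y=5) -> (x=3, y=4) -> (x=3, y=3) -> (x=3, y=2) -> (x=4, y=2) -> (x=4, y=1)

Answer: Shortest path length: 8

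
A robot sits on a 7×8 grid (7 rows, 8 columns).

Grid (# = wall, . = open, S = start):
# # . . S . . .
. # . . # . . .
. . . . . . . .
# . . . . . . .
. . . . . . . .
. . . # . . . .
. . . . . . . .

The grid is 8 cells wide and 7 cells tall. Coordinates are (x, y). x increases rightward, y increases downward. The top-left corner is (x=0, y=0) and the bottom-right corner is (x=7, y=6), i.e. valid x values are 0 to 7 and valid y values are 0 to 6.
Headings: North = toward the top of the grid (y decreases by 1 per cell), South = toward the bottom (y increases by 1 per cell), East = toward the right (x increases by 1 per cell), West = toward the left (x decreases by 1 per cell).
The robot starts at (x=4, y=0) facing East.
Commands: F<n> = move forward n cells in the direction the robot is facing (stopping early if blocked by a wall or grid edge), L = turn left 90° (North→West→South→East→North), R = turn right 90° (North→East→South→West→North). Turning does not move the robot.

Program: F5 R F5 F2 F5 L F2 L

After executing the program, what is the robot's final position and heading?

Start: (x=4, y=0), facing East
  F5: move forward 3/5 (blocked), now at (x=7, y=0)
  R: turn right, now facing South
  F5: move forward 5, now at (x=7, y=5)
  F2: move forward 1/2 (blocked), now at (x=7, y=6)
  F5: move forward 0/5 (blocked), now at (x=7, y=6)
  L: turn left, now facing East
  F2: move forward 0/2 (blocked), now at (x=7, y=6)
  L: turn left, now facing North
Final: (x=7, y=6), facing North

Answer: Final position: (x=7, y=6), facing North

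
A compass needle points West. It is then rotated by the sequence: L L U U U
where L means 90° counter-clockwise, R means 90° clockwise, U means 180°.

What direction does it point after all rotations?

Start: West
  L (left (90° counter-clockwise)) -> South
  L (left (90° counter-clockwise)) -> East
  U (U-turn (180°)) -> West
  U (U-turn (180°)) -> East
  U (U-turn (180°)) -> West
Final: West

Answer: Final heading: West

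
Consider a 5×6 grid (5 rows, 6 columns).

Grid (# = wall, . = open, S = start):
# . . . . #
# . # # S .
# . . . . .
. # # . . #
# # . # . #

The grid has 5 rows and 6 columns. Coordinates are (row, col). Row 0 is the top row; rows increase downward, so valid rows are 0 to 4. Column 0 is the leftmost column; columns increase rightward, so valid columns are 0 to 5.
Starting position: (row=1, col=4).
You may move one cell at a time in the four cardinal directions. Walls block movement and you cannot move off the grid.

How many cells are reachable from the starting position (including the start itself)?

Answer: Reachable cells: 15

Derivation:
BFS flood-fill from (row=1, col=4):
  Distance 0: (row=1, col=4)
  Distance 1: (row=0, col=4), (row=1, col=5), (row=2, col=4)
  Distance 2: (row=0, col=3), (row=2, col=3), (row=2, col=5), (row=3, col=4)
  Distance 3: (row=0, col=2), (row=2, col=2), (row=3, col=3), (row=4, col=4)
  Distance 4: (row=0, col=1), (row=2, col=1)
  Distance 5: (row=1, col=1)
Total reachable: 15 (grid has 17 open cells total)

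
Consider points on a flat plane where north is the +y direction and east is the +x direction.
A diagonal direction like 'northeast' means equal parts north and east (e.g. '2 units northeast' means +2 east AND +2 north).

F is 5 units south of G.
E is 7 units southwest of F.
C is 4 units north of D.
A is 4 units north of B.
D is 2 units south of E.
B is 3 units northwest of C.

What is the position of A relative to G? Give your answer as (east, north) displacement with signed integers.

Place G at the origin (east=0, north=0).
  F is 5 units south of G: delta (east=+0, north=-5); F at (east=0, north=-5).
  E is 7 units southwest of F: delta (east=-7, north=-7); E at (east=-7, north=-12).
  D is 2 units south of E: delta (east=+0, north=-2); D at (east=-7, north=-14).
  C is 4 units north of D: delta (east=+0, north=+4); C at (east=-7, north=-10).
  B is 3 units northwest of C: delta (east=-3, north=+3); B at (east=-10, north=-7).
  A is 4 units north of B: delta (east=+0, north=+4); A at (east=-10, north=-3).
Therefore A relative to G: (east=-10, north=-3).

Answer: A is at (east=-10, north=-3) relative to G.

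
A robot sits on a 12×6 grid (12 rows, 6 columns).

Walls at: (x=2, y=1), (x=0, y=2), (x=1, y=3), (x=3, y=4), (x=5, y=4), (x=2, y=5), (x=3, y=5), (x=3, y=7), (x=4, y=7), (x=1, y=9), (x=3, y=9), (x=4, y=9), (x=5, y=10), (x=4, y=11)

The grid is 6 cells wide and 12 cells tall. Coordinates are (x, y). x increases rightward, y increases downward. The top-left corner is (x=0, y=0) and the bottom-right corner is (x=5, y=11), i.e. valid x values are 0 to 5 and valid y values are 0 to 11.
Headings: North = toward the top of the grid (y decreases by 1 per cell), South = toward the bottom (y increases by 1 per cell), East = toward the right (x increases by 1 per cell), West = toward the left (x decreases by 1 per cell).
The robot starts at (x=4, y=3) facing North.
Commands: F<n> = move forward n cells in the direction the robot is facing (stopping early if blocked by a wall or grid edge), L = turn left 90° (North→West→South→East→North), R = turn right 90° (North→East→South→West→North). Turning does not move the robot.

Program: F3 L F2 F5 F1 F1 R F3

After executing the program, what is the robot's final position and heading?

Answer: Final position: (x=0, y=0), facing North

Derivation:
Start: (x=4, y=3), facing North
  F3: move forward 3, now at (x=4, y=0)
  L: turn left, now facing West
  F2: move forward 2, now at (x=2, y=0)
  F5: move forward 2/5 (blocked), now at (x=0, y=0)
  F1: move forward 0/1 (blocked), now at (x=0, y=0)
  F1: move forward 0/1 (blocked), now at (x=0, y=0)
  R: turn right, now facing North
  F3: move forward 0/3 (blocked), now at (x=0, y=0)
Final: (x=0, y=0), facing North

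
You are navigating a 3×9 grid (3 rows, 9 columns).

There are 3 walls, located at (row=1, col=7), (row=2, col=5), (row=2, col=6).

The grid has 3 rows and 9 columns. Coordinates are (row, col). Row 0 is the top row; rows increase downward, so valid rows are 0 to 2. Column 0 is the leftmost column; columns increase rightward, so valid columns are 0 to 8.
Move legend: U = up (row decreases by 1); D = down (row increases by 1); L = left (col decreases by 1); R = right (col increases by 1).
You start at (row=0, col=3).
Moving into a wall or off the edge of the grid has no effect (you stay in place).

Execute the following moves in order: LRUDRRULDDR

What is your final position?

Answer: Final position: (row=2, col=4)

Derivation:
Start: (row=0, col=3)
  L (left): (row=0, col=3) -> (row=0, col=2)
  R (right): (row=0, col=2) -> (row=0, col=3)
  U (up): blocked, stay at (row=0, col=3)
  D (down): (row=0, col=3) -> (row=1, col=3)
  R (right): (row=1, col=3) -> (row=1, col=4)
  R (right): (row=1, col=4) -> (row=1, col=5)
  U (up): (row=1, col=5) -> (row=0, col=5)
  L (left): (row=0, col=5) -> (row=0, col=4)
  D (down): (row=0, col=4) -> (row=1, col=4)
  D (down): (row=1, col=4) -> (row=2, col=4)
  R (right): blocked, stay at (row=2, col=4)
Final: (row=2, col=4)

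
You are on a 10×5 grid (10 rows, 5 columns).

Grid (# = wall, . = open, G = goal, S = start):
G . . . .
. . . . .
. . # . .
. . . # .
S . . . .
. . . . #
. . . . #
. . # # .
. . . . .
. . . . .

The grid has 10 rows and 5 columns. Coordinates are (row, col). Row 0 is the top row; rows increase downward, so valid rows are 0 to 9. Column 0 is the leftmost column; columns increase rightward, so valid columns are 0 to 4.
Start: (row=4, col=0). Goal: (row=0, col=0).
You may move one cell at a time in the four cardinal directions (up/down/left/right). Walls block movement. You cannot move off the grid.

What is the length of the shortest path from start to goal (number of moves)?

BFS from (row=4, col=0) until reaching (row=0, col=0):
  Distance 0: (row=4, col=0)
  Distance 1: (row=3, col=0), (row=4, col=1), (row=5, col=0)
  Distance 2: (row=2, col=0), (row=3, col=1), (row=4, col=2), (row=5, col=1), (row=6, col=0)
  Distance 3: (row=1, col=0), (row=2, col=1), (row=3, col=2), (row=4, col=3), (row=5, col=2), (row=6, col=1), (row=7, col=0)
  Distance 4: (row=0, col=0), (row=1, col=1), (row=4, col=4), (row=5, col=3), (row=6, col=2), (row=7, col=1), (row=8, col=0)  <- goal reached here
One shortest path (4 moves): (row=4, col=0) -> (row=3, col=0) -> (row=2, col=0) -> (row=1, col=0) -> (row=0, col=0)

Answer: Shortest path length: 4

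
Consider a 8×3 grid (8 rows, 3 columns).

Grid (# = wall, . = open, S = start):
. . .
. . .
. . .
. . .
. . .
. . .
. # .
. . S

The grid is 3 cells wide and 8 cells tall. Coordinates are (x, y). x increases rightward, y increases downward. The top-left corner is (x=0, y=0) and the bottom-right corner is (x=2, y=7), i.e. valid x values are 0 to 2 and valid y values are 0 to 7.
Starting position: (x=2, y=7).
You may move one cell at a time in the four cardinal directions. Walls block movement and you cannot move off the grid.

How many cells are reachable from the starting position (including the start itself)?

Answer: Reachable cells: 23

Derivation:
BFS flood-fill from (x=2, y=7):
  Distance 0: (x=2, y=7)
  Distance 1: (x=2, y=6), (x=1, y=7)
  Distance 2: (x=2, y=5), (x=0, y=7)
  Distance 3: (x=2, y=4), (x=1, y=5), (x=0, y=6)
  Distance 4: (x=2, y=3), (x=1, y=4), (x=0, y=5)
  Distance 5: (x=2, y=2), (x=1, y=3), (x=0, y=4)
  Distance 6: (x=2, y=1), (x=1, y=2), (x=0, y=3)
  Distance 7: (x=2, y=0), (x=1, y=1), (x=0, y=2)
  Distance 8: (x=1, y=0), (x=0, y=1)
  Distance 9: (x=0, y=0)
Total reachable: 23 (grid has 23 open cells total)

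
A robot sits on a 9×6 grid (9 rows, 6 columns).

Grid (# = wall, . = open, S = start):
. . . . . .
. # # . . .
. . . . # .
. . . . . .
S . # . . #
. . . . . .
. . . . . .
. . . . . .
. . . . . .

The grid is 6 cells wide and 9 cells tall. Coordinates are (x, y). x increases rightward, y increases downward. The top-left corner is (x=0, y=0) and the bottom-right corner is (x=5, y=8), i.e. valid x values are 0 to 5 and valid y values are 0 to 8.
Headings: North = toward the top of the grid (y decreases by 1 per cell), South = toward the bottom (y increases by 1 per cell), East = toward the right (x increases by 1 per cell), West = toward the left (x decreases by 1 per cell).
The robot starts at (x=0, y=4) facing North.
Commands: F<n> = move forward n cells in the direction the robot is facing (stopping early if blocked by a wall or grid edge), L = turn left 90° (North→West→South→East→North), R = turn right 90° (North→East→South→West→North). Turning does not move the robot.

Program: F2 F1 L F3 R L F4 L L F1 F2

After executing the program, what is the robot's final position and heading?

Answer: Final position: (x=0, y=1), facing East

Derivation:
Start: (x=0, y=4), facing North
  F2: move forward 2, now at (x=0, y=2)
  F1: move forward 1, now at (x=0, y=1)
  L: turn left, now facing West
  F3: move forward 0/3 (blocked), now at (x=0, y=1)
  R: turn right, now facing North
  L: turn left, now facing West
  F4: move forward 0/4 (blocked), now at (x=0, y=1)
  L: turn left, now facing South
  L: turn left, now facing East
  F1: move forward 0/1 (blocked), now at (x=0, y=1)
  F2: move forward 0/2 (blocked), now at (x=0, y=1)
Final: (x=0, y=1), facing East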